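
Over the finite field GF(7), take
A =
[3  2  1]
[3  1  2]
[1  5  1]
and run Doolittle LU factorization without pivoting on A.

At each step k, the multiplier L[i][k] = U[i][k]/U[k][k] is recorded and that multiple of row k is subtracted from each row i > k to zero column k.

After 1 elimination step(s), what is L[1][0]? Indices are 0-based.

L[1][0] = 1

k=0: U[0][0]=3
  eliminate (1,0): mult=1, new row 1: (0, 6, 1); set L[1][0]=1
  eliminate (2,0): mult=5, new row 2: (0, 2, 3); set L[2][0]=5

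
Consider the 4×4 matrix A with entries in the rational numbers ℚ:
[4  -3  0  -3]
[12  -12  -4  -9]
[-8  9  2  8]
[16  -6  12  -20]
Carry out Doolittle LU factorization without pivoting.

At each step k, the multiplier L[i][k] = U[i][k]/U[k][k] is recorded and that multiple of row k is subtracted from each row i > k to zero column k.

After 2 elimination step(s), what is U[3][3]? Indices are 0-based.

U[3][3] = -8

Step 1: pivot at (0,0) is 4.
  row1 ← row1 − (3)·row0  ⇒  L[1][0]=3, U row1=(0, -3, -4, 0)
  row2 ← row2 − (-2)·row0  ⇒  L[2][0]=-2, U row2=(0, 3, 2, 2)
  row3 ← row3 − (4)·row0  ⇒  L[3][0]=4, U row3=(0, 6, 12, -8)
Step 2: pivot at (1,1) is -3.
  row2 ← row2 − (-1)·row1  ⇒  L[2][1]=-1, U row2=(0, 0, -2, 2)
  row3 ← row3 − (-2)·row1  ⇒  L[3][1]=-2, U row3=(0, 0, 4, -8)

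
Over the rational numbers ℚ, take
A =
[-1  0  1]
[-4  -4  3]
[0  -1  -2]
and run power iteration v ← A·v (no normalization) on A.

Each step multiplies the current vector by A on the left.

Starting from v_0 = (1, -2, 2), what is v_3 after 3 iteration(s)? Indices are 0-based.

v_3 = (-3, 194, 62)

v_0 = (1, -2, 2).
v_1 = A·v_0 = (1, 10, -2).
v_2 = A·v_1 = (-3, -50, -6).
v_3 = A·v_2 = (-3, 194, 62).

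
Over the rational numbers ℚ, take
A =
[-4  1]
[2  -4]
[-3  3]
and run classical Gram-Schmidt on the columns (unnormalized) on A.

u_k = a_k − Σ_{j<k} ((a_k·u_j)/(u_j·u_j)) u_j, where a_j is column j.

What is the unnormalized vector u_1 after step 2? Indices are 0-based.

Step 1: u_0 = a_0 = (-4, 2, -3).
Step 2: u_1 = a_1 − (-21/29)·u_0 = (-55/29, -74/29, 24/29).

u_1 = (-55/29, -74/29, 24/29)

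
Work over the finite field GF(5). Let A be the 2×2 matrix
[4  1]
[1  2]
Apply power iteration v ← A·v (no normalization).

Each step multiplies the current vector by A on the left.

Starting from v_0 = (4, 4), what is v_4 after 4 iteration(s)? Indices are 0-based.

v_0 = (4, 4).
v_1 = A·v_0 = (0, 2).
v_2 = A·v_1 = (2, 4).
v_3 = A·v_2 = (2, 0).
v_4 = A·v_3 = (3, 2).

v_4 = (3, 2)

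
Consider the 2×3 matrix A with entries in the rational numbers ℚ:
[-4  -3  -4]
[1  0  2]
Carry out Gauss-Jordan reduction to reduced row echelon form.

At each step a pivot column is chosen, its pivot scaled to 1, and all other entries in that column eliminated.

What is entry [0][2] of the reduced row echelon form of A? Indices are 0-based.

pivot(0,0)=-4: scale R0 → (1, 3/4, 1)
  clear (1,0): R1 −= (1)R0 → (0, -3/4, 1)
pivot(1,1)=-3/4: scale R1 → (0, 1, -4/3)
  clear (0,1): R0 −= (3/4)R1 → (1, 0, 2)

M[0][2] = 2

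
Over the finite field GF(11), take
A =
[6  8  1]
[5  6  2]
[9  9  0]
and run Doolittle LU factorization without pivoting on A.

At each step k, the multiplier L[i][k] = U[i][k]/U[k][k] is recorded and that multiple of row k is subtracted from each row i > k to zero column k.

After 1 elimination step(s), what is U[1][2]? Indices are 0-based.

U[1][2] = 3

k=0: U[0][0]=6
  eliminate (1,0): mult=10, new row 1: (0, 3, 3); set L[1][0]=10
  eliminate (2,0): mult=7, new row 2: (0, 8, 4); set L[2][0]=7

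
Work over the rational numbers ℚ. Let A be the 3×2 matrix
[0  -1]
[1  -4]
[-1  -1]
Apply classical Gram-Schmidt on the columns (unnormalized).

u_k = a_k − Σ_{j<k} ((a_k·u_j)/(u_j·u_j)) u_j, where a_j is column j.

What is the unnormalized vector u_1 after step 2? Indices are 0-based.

Step 1: u_0 = a_0 = (0, 1, -1).
Step 2: u_1 = a_1 − (-3/2)·u_0 = (-1, -5/2, -5/2).

u_1 = (-1, -5/2, -5/2)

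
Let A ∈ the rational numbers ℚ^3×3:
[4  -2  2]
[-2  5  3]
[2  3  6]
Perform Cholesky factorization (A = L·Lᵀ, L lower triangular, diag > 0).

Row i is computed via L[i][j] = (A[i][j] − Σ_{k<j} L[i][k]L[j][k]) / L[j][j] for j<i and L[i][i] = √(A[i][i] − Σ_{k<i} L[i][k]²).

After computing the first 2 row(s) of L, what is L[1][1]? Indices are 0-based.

L[1][1] = 2

Step 1: L[0][0] = √(4) = 2.
  L[1][0] = (-2) / L[0][0] = -1.
Step 2: L[1][1] = √(4) = 2.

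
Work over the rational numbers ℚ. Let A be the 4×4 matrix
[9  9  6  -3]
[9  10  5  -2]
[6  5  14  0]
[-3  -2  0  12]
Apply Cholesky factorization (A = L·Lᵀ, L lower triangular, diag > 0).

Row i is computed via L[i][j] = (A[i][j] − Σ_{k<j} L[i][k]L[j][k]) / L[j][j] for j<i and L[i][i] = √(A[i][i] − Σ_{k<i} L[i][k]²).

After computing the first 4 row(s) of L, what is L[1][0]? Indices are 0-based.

Step 1: L[0][0] = √(9) = 3.
  L[1][0] = (9) / L[0][0] = 3.
Step 2: L[1][1] = √(1) = 1.
  L[2][0] = (6) / L[0][0] = 2.
  L[2][1] = (-1) / L[1][1] = -1.
Step 3: L[2][2] = √(9) = 3.
  L[3][0] = (-3) / L[0][0] = -1.
  L[3][1] = (1) / L[1][1] = 1.
  L[3][2] = (3) / L[2][2] = 1.
Step 4: L[3][3] = √(9) = 3.

L[1][0] = 3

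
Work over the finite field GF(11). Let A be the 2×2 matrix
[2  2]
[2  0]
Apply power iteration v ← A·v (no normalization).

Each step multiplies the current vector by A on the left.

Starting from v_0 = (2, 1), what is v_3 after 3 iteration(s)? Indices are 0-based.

v_3 = (9, 7)

v_0 = (2, 1).
v_1 = A·v_0 = (6, 4).
v_2 = A·v_1 = (9, 1).
v_3 = A·v_2 = (9, 7).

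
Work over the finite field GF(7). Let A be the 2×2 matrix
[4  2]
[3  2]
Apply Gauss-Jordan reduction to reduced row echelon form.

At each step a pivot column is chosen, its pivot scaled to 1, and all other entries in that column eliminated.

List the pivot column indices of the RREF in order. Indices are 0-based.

pivot columns: 0, 1

pivot(0,0)=4: scale R0 → (1, 4)
  clear (1,0): R1 −= (3)R0 → (0, 4)
pivot(1,1)=4: scale R1 → (0, 1)
  clear (0,1): R0 −= (4)R1 → (1, 0)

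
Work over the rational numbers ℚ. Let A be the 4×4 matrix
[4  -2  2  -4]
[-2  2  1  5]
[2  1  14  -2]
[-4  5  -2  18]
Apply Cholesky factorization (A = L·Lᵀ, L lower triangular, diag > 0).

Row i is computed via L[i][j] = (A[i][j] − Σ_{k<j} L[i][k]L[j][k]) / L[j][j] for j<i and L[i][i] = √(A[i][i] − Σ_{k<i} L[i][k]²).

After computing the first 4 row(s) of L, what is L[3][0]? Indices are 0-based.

L[3][0] = -2

Step 1: L[0][0] = √(4) = 2.
  L[1][0] = (-2) / L[0][0] = -1.
Step 2: L[1][1] = √(1) = 1.
  L[2][0] = (2) / L[0][0] = 1.
  L[2][1] = (2) / L[1][1] = 2.
Step 3: L[2][2] = √(9) = 3.
  L[3][0] = (-4) / L[0][0] = -2.
  L[3][1] = (3) / L[1][1] = 3.
  L[3][2] = (-6) / L[2][2] = -2.
Step 4: L[3][3] = √(1) = 1.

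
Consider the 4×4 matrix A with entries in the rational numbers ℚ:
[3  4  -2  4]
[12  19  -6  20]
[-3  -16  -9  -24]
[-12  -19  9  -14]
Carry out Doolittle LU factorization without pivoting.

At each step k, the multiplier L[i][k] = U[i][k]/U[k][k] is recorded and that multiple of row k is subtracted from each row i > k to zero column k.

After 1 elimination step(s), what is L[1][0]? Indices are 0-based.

[col 0] pivot 3
  R1 -= 4*R0 → (0, 3, 2, 4)  (L[1][0] := 4)
  R2 -= -1*R0 → (0, -12, -11, -20)  (L[2][0] := -1)
  R3 -= -4*R0 → (0, -3, 1, 2)  (L[3][0] := -4)

L[1][0] = 4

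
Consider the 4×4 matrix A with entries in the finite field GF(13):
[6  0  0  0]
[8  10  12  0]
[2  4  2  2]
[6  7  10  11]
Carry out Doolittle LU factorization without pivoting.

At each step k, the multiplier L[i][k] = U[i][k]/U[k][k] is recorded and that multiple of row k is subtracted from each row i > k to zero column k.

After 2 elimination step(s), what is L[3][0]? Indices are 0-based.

[col 0] pivot 6
  R1 -= 10*R0 → (0, 10, 12, 0)  (L[1][0] := 10)
  R2 -= 9*R0 → (0, 4, 2, 2)  (L[2][0] := 9)
  R3 -= 1*R0 → (0, 7, 10, 11)  (L[3][0] := 1)
[col 1] pivot 10
  R2 -= 3*R1 → (0, 0, 5, 2)  (L[2][1] := 3)
  R3 -= 2*R1 → (0, 0, 12, 11)  (L[3][1] := 2)

L[3][0] = 1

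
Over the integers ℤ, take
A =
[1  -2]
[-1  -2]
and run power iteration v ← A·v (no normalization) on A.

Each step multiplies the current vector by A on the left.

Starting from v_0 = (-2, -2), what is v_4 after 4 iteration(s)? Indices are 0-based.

v_0 = (-2, -2).
v_1 = A·v_0 = (2, 6).
v_2 = A·v_1 = (-10, -14).
v_3 = A·v_2 = (18, 38).
v_4 = A·v_3 = (-58, -94).

v_4 = (-58, -94)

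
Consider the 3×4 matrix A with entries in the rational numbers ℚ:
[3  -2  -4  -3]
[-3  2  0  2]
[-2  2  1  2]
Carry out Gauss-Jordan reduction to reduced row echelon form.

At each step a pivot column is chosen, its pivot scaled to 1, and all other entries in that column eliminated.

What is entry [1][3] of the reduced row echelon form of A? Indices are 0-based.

M[1][3] = 5/8

[1] R0 /= 3  ⇒  (1, -2/3, -4/3, -1)
     R1 -= -3·R0  ⇒  (0, 0, -4, -1)
     R2 -= -2·R0  ⇒  (0, 2/3, -5/3, 0)
[2] R1 <-> R2
[2] R1 /= 2/3  ⇒  (0, 1, -5/2, 0)
     R0 -= -2/3·R1  ⇒  (1, 0, -3, -1)
[3] R2 /= -4  ⇒  (0, 0, 1, 1/4)
     R0 -= -3·R2  ⇒  (1, 0, 0, -1/4)
     R1 -= -5/2·R2  ⇒  (0, 1, 0, 5/8)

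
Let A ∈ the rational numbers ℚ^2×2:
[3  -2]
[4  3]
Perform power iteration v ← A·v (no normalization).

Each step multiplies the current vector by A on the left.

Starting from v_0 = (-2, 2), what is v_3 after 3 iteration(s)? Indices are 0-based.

v_0 = (-2, 2).
v_1 = A·v_0 = (-10, -2).
v_2 = A·v_1 = (-26, -46).
v_3 = A·v_2 = (14, -242).

v_3 = (14, -242)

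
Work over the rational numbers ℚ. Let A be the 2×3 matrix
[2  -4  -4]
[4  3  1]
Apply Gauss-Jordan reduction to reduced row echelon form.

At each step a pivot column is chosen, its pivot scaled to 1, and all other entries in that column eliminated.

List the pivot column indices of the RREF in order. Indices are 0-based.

[1] R0 /= 2  ⇒  (1, -2, -2)
     R1 -= 4·R0  ⇒  (0, 11, 9)
[2] R1 /= 11  ⇒  (0, 1, 9/11)
     R0 -= -2·R1  ⇒  (1, 0, -4/11)

pivot columns: 0, 1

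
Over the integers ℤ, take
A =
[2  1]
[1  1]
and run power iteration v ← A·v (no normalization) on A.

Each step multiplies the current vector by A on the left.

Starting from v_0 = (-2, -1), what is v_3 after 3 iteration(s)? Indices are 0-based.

v_0 = (-2, -1).
v_1 = A·v_0 = (-5, -3).
v_2 = A·v_1 = (-13, -8).
v_3 = A·v_2 = (-34, -21).

v_3 = (-34, -21)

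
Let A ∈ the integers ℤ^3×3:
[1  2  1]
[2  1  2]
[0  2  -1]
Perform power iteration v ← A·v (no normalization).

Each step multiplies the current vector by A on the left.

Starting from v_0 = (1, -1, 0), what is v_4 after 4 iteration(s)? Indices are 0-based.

v_4 = (-19, -41, 16)

v_0 = (1, -1, 0).
v_1 = A·v_0 = (-1, 1, -2).
v_2 = A·v_1 = (-1, -5, 4).
v_3 = A·v_2 = (-7, 1, -14).
v_4 = A·v_3 = (-19, -41, 16).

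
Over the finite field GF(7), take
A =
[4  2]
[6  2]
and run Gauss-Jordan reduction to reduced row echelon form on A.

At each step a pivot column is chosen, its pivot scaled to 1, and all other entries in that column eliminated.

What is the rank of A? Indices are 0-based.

rank = 2

step 1: normalize row 0 (÷4) = (1, 4)
  row 1: subtract 6×row0 = (0, 6)
step 2: normalize row 1 (÷6) = (0, 1)
  row 0: subtract 4×row1 = (1, 0)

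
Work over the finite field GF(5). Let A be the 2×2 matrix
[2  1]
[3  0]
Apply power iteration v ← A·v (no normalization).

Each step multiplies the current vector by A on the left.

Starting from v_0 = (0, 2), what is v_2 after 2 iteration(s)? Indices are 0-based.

v_0 = (0, 2).
v_1 = A·v_0 = (2, 0).
v_2 = A·v_1 = (4, 1).

v_2 = (4, 1)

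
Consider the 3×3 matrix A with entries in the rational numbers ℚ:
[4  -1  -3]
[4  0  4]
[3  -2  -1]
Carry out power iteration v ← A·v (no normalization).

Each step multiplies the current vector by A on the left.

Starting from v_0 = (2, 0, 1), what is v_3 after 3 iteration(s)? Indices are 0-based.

v_3 = (-26, -84, -87)

v_0 = (2, 0, 1).
v_1 = A·v_0 = (5, 12, 5).
v_2 = A·v_1 = (-7, 40, -14).
v_3 = A·v_2 = (-26, -84, -87).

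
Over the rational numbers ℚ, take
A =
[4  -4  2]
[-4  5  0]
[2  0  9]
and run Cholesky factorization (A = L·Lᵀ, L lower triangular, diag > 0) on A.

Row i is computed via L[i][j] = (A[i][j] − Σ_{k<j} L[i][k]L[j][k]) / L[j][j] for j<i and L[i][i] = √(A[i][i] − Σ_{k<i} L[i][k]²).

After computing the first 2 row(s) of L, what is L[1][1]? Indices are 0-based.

L[1][1] = 1

Step 1: L[0][0] = √(4) = 2.
  L[1][0] = (-4) / L[0][0] = -2.
Step 2: L[1][1] = √(1) = 1.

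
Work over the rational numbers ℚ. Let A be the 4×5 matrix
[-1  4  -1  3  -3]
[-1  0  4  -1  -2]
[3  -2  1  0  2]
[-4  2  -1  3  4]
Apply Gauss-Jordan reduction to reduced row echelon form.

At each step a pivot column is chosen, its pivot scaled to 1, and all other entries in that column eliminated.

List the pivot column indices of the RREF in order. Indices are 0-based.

pivot columns: 0, 1, 2, 3

[1] R0 /= -1  ⇒  (1, -4, 1, -3, 3)
     R1 -= -1·R0  ⇒  (0, -4, 5, -4, 1)
     R2 -= 3·R0  ⇒  (0, 10, -2, 9, -7)
     R3 -= -4·R0  ⇒  (0, -14, 3, -9, 16)
[2] R1 /= -4  ⇒  (0, 1, -5/4, 1, -1/4)
     R0 -= -4·R1  ⇒  (1, 0, -4, 1, 2)
     R2 -= 10·R1  ⇒  (0, 0, 21/2, -1, -9/2)
     R3 -= -14·R1  ⇒  (0, 0, -29/2, 5, 25/2)
[3] R2 /= 21/2  ⇒  (0, 0, 1, -2/21, -3/7)
     R0 -= -4·R2  ⇒  (1, 0, 0, 13/21, 2/7)
     R1 -= -5/4·R2  ⇒  (0, 1, 0, 37/42, -11/14)
     R3 -= -29/2·R2  ⇒  (0, 0, 0, 76/21, 44/7)
[4] R3 /= 76/21  ⇒  (0, 0, 0, 1, 33/19)
     R0 -= 13/21·R3  ⇒  (1, 0, 0, 0, -15/19)
     R1 -= 37/42·R3  ⇒  (0, 1, 0, 0, -44/19)
     R2 -= -2/21·R3  ⇒  (0, 0, 1, 0, -5/19)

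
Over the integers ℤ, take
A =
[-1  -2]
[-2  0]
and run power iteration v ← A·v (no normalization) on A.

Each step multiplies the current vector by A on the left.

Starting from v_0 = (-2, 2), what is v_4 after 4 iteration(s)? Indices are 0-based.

v_4 = (-22, 4)

v_0 = (-2, 2).
v_1 = A·v_0 = (-2, 4).
v_2 = A·v_1 = (-6, 4).
v_3 = A·v_2 = (-2, 12).
v_4 = A·v_3 = (-22, 4).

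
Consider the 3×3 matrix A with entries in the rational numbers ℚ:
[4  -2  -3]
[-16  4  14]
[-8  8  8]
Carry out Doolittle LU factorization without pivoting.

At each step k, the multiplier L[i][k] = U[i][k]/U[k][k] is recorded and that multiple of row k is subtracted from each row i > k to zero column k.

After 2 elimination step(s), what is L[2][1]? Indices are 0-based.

L[2][1] = -1

k=0: U[0][0]=4
  eliminate (1,0): mult=-4, new row 1: (0, -4, 2); set L[1][0]=-4
  eliminate (2,0): mult=-2, new row 2: (0, 4, 2); set L[2][0]=-2
k=1: U[1][1]=-4
  eliminate (2,1): mult=-1, new row 2: (0, 0, 4); set L[2][1]=-1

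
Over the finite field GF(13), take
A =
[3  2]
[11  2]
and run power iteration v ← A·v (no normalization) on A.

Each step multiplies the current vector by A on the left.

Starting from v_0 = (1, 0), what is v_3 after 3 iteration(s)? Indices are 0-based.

v_3 = (8, 9)

v_0 = (1, 0).
v_1 = A·v_0 = (3, 11).
v_2 = A·v_1 = (5, 3).
v_3 = A·v_2 = (8, 9).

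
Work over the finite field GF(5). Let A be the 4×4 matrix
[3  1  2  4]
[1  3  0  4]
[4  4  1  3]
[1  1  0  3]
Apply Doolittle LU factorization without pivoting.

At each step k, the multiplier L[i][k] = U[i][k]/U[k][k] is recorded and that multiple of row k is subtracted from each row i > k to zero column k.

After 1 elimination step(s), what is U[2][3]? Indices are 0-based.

U[2][3] = 1

k=0: U[0][0]=3
  eliminate (1,0): mult=2, new row 1: (0, 1, 1, 1); set L[1][0]=2
  eliminate (2,0): mult=3, new row 2: (0, 1, 0, 1); set L[2][0]=3
  eliminate (3,0): mult=2, new row 3: (0, 4, 1, 0); set L[3][0]=2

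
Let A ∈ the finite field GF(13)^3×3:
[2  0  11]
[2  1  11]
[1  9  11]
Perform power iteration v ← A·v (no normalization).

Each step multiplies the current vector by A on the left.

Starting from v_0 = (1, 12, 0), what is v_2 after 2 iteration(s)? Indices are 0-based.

v_2 = (7, 8, 1)

v_0 = (1, 12, 0).
v_1 = A·v_0 = (2, 1, 5).
v_2 = A·v_1 = (7, 8, 1).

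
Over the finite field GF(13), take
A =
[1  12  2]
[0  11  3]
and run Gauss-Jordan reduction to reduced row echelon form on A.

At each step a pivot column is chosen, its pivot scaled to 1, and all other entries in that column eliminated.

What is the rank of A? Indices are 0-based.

step 1: normalize row 0 (÷1) = (1, 12, 2)
step 2: normalize row 1 (÷11) = (0, 1, 5)
  row 0: subtract 12×row1 = (1, 0, 7)

rank = 2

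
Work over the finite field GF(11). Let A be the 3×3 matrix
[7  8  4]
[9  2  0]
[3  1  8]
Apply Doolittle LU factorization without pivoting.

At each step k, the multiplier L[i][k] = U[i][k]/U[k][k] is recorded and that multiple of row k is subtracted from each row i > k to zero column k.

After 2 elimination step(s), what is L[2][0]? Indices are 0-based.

[col 0] pivot 7
  R1 -= 6*R0 → (0, 9, 9)  (L[1][0] := 6)
  R2 -= 2*R0 → (0, 7, 0)  (L[2][0] := 2)
[col 1] pivot 9
  R2 -= 2*R1 → (0, 0, 4)  (L[2][1] := 2)

L[2][0] = 2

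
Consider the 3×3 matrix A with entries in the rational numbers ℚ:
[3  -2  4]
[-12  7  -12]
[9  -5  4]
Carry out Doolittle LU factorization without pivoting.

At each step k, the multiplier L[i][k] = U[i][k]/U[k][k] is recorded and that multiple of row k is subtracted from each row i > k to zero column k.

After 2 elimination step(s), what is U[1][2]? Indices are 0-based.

U[1][2] = 4

Step 1: pivot at (0,0) is 3.
  row1 ← row1 − (-4)·row0  ⇒  L[1][0]=-4, U row1=(0, -1, 4)
  row2 ← row2 − (3)·row0  ⇒  L[2][0]=3, U row2=(0, 1, -8)
Step 2: pivot at (1,1) is -1.
  row2 ← row2 − (-1)·row1  ⇒  L[2][1]=-1, U row2=(0, 0, -4)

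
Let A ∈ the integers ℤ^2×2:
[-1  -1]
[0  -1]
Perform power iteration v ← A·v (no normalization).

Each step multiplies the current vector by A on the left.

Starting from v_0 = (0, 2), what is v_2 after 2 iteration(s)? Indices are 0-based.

v_2 = (4, 2)

v_0 = (0, 2).
v_1 = A·v_0 = (-2, -2).
v_2 = A·v_1 = (4, 2).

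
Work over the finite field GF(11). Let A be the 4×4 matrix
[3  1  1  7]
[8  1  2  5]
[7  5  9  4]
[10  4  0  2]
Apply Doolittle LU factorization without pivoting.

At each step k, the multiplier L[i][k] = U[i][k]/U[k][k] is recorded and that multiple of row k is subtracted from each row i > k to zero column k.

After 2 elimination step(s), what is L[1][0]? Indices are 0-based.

L[1][0] = 10

Step 1: pivot at (0,0) is 3.
  row1 ← row1 − (10)·row0  ⇒  L[1][0]=10, U row1=(0, 2, 3, 1)
  row2 ← row2 − (6)·row0  ⇒  L[2][0]=6, U row2=(0, 10, 3, 6)
  row3 ← row3 − (7)·row0  ⇒  L[3][0]=7, U row3=(0, 8, 4, 8)
Step 2: pivot at (1,1) is 2.
  row2 ← row2 − (5)·row1  ⇒  L[2][1]=5, U row2=(0, 0, 10, 1)
  row3 ← row3 − (4)·row1  ⇒  L[3][1]=4, U row3=(0, 0, 3, 4)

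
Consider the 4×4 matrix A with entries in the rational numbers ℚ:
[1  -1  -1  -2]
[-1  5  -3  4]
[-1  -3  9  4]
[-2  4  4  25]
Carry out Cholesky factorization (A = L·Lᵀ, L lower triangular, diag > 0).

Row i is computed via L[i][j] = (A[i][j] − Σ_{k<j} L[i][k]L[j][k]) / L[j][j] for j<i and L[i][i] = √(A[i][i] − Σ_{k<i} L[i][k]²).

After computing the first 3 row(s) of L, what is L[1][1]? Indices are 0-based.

Step 1: L[0][0] = √(1) = 1.
  L[1][0] = (-1) / L[0][0] = -1.
Step 2: L[1][1] = √(4) = 2.
  L[2][0] = (-1) / L[0][0] = -1.
  L[2][1] = (-4) / L[1][1] = -2.
Step 3: L[2][2] = √(4) = 2.

L[1][1] = 2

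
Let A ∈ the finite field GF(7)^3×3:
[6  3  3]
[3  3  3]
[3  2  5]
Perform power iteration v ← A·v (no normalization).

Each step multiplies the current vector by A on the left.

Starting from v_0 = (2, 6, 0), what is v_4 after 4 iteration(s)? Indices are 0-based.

v_4 = (6, 1, 1)

v_0 = (2, 6, 0).
v_1 = A·v_0 = (2, 3, 4).
v_2 = A·v_1 = (5, 6, 4).
v_3 = A·v_2 = (4, 3, 5).
v_4 = A·v_3 = (6, 1, 1).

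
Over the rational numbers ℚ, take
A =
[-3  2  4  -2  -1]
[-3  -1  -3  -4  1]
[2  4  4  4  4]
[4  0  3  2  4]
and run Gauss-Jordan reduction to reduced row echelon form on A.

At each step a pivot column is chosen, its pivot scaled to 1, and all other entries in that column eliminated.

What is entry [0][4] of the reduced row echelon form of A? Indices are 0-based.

M[0][4] = 103/36

step 1: normalize row 0 (÷-3) = (1, -2/3, -4/3, 2/3, 1/3)
  row 1: subtract -3×row0 = (0, -3, -7, -2, 2)
  row 2: subtract 2×row0 = (0, 16/3, 20/3, 8/3, 10/3)
  row 3: subtract 4×row0 = (0, 8/3, 25/3, -2/3, 8/3)
step 2: normalize row 1 (÷-3) = (0, 1, 7/3, 2/3, -2/3)
  row 0: subtract -2/3×row1 = (1, 0, 2/9, 10/9, -1/9)
  row 2: subtract 16/3×row1 = (0, 0, -52/9, -8/9, 62/9)
  row 3: subtract 8/3×row1 = (0, 0, 19/9, -22/9, 40/9)
step 3: normalize row 2 (÷-52/9) = (0, 0, 1, 2/13, -31/26)
  row 0: subtract 2/9×row2 = (1, 0, 0, 14/13, 2/13)
  row 1: subtract 7/3×row2 = (0, 1, 0, 4/13, 55/26)
  row 3: subtract 19/9×row2 = (0, 0, 0, -36/13, 181/26)
step 4: normalize row 3 (÷-36/13) = (0, 0, 0, 1, -181/72)
  row 0: subtract 14/13×row3 = (1, 0, 0, 0, 103/36)
  row 1: subtract 4/13×row3 = (0, 1, 0, 0, 26/9)
  row 2: subtract 2/13×row3 = (0, 0, 1, 0, -29/36)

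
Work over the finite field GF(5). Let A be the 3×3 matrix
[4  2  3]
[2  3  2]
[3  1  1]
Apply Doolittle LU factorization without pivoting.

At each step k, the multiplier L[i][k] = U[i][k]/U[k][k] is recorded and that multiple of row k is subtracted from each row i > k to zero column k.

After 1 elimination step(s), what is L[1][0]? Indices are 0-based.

L[1][0] = 3

Step 1: pivot at (0,0) is 4.
  row1 ← row1 − (3)·row0  ⇒  L[1][0]=3, U row1=(0, 2, 3)
  row2 ← row2 − (2)·row0  ⇒  L[2][0]=2, U row2=(0, 2, 0)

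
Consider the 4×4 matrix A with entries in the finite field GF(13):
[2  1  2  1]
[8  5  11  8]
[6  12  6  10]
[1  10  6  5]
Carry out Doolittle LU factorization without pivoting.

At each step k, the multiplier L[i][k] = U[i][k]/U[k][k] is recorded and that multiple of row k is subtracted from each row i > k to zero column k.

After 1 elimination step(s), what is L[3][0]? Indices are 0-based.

L[3][0] = 7

[col 0] pivot 2
  R1 -= 4*R0 → (0, 1, 3, 4)  (L[1][0] := 4)
  R2 -= 3*R0 → (0, 9, 0, 7)  (L[2][0] := 3)
  R3 -= 7*R0 → (0, 3, 5, 11)  (L[3][0] := 7)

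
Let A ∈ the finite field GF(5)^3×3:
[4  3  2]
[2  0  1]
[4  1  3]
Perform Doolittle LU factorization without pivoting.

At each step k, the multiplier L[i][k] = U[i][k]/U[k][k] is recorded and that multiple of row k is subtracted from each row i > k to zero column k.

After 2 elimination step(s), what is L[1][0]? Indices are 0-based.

[col 0] pivot 4
  R1 -= 3*R0 → (0, 1, 0)  (L[1][0] := 3)
  R2 -= 1*R0 → (0, 3, 1)  (L[2][0] := 1)
[col 1] pivot 1
  R2 -= 3*R1 → (0, 0, 1)  (L[2][1] := 3)

L[1][0] = 3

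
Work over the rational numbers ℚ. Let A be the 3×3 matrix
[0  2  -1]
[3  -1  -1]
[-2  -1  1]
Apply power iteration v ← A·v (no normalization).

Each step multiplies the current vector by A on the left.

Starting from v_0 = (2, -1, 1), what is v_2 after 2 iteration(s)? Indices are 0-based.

v_2 = (14, -13, -2)

v_0 = (2, -1, 1).
v_1 = A·v_0 = (-3, 6, -2).
v_2 = A·v_1 = (14, -13, -2).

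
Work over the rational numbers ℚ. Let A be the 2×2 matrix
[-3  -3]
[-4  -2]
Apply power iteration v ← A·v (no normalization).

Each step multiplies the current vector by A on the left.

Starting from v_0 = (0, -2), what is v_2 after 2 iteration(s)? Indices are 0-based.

v_2 = (-30, -32)

v_0 = (0, -2).
v_1 = A·v_0 = (6, 4).
v_2 = A·v_1 = (-30, -32).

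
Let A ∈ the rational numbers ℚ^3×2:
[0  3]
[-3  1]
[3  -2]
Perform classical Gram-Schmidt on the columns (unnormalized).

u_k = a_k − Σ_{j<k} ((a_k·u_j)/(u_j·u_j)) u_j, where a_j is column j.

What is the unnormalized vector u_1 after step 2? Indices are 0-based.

u_1 = (3, -1/2, -1/2)

Step 1: u_0 = a_0 = (0, -3, 3).
Step 2: u_1 = a_1 − (-1/2)·u_0 = (3, -1/2, -1/2).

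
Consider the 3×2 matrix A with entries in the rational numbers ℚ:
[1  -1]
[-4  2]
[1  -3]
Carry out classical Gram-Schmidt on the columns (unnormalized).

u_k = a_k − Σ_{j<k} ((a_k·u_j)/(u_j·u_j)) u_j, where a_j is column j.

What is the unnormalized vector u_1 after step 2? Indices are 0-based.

u_1 = (-1/3, -2/3, -7/3)

Step 1: u_0 = a_0 = (1, -4, 1).
Step 2: u_1 = a_1 − (-2/3)·u_0 = (-1/3, -2/3, -7/3).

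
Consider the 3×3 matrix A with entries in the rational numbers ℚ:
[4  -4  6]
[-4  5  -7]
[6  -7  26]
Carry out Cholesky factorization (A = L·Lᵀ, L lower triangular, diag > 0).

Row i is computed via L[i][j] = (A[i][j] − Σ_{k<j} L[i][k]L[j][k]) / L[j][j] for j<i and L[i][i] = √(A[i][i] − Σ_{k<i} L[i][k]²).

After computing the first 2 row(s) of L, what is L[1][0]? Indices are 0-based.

Step 1: L[0][0] = √(4) = 2.
  L[1][0] = (-4) / L[0][0] = -2.
Step 2: L[1][1] = √(1) = 1.

L[1][0] = -2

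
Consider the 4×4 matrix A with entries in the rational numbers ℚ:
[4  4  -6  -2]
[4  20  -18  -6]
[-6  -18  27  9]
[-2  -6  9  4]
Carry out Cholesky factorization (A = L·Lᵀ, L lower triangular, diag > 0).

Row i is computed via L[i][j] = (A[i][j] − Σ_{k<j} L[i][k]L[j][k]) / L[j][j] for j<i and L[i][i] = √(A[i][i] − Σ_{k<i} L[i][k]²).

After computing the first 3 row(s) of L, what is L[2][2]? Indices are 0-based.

L[2][2] = 3

Step 1: L[0][0] = √(4) = 2.
  L[1][0] = (4) / L[0][0] = 2.
Step 2: L[1][1] = √(16) = 4.
  L[2][0] = (-6) / L[0][0] = -3.
  L[2][1] = (-12) / L[1][1] = -3.
Step 3: L[2][2] = √(9) = 3.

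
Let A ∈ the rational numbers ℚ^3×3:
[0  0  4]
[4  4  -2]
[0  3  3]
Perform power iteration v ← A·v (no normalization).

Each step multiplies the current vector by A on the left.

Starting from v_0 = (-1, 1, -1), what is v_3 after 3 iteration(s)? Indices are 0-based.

v_0 = (-1, 1, -1).
v_1 = A·v_0 = (-4, 2, 0).
v_2 = A·v_1 = (0, -8, 6).
v_3 = A·v_2 = (24, -44, -6).

v_3 = (24, -44, -6)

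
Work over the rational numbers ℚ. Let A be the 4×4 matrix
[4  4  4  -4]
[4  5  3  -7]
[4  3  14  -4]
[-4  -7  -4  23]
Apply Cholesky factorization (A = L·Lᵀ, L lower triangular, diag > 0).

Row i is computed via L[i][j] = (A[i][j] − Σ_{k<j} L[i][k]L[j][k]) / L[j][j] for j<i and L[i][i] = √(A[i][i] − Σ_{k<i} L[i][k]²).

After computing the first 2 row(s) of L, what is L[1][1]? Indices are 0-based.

L[1][1] = 1

Step 1: L[0][0] = √(4) = 2.
  L[1][0] = (4) / L[0][0] = 2.
Step 2: L[1][1] = √(1) = 1.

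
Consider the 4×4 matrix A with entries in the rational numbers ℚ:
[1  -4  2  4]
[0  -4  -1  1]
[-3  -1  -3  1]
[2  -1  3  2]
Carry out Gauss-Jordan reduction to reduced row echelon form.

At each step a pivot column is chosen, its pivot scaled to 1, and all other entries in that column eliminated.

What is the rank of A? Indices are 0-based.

rank = 4

step 1: normalize row 0 (÷1) = (1, -4, 2, 4)
  row 2: subtract -3×row0 = (0, -13, 3, 13)
  row 3: subtract 2×row0 = (0, 7, -1, -6)
step 2: normalize row 1 (÷-4) = (0, 1, 1/4, -1/4)
  row 0: subtract -4×row1 = (1, 0, 3, 3)
  row 2: subtract -13×row1 = (0, 0, 25/4, 39/4)
  row 3: subtract 7×row1 = (0, 0, -11/4, -17/4)
step 3: normalize row 2 (÷25/4) = (0, 0, 1, 39/25)
  row 0: subtract 3×row2 = (1, 0, 0, -42/25)
  row 1: subtract 1/4×row2 = (0, 1, 0, -16/25)
  row 3: subtract -11/4×row2 = (0, 0, 0, 1/25)
step 4: normalize row 3 (÷1/25) = (0, 0, 0, 1)
  row 0: subtract -42/25×row3 = (1, 0, 0, 0)
  row 1: subtract -16/25×row3 = (0, 1, 0, 0)
  row 2: subtract 39/25×row3 = (0, 0, 1, 0)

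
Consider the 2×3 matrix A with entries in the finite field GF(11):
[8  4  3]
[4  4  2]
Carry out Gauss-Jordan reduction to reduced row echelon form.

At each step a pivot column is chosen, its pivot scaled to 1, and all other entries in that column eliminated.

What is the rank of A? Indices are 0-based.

[1] R0 /= 8  ⇒  (1, 6, 10)
     R1 -= 4·R0  ⇒  (0, 2, 6)
[2] R1 /= 2  ⇒  (0, 1, 3)
     R0 -= 6·R1  ⇒  (1, 0, 3)

rank = 2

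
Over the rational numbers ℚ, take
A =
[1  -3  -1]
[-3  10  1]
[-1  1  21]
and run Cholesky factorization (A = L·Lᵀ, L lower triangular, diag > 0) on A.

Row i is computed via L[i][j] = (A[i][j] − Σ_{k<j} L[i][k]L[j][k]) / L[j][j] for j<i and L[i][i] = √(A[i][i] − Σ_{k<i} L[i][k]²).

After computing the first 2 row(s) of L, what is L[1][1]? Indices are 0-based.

L[1][1] = 1

Step 1: L[0][0] = √(1) = 1.
  L[1][0] = (-3) / L[0][0] = -3.
Step 2: L[1][1] = √(1) = 1.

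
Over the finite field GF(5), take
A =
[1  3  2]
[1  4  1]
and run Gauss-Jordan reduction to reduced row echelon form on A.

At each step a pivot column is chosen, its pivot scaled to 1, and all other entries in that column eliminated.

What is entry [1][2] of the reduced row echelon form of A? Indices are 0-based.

M[1][2] = 4

pivot(0,0)=1: scale R0 → (1, 3, 2)
  clear (1,0): R1 −= (1)R0 → (0, 1, 4)
pivot(1,1)=1: scale R1 → (0, 1, 4)
  clear (0,1): R0 −= (3)R1 → (1, 0, 0)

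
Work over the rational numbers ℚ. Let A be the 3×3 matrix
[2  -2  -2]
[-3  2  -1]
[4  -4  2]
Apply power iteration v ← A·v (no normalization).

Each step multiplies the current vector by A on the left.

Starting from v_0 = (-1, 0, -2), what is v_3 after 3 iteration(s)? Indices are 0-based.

v_3 = (52, 22, -64)

v_0 = (-1, 0, -2).
v_1 = A·v_0 = (2, 5, -8).
v_2 = A·v_1 = (10, 12, -28).
v_3 = A·v_2 = (52, 22, -64).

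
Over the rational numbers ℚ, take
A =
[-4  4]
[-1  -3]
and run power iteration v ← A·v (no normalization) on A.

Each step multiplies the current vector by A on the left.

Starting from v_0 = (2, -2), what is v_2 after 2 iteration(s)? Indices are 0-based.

v_2 = (80, 4)

v_0 = (2, -2).
v_1 = A·v_0 = (-16, 4).
v_2 = A·v_1 = (80, 4).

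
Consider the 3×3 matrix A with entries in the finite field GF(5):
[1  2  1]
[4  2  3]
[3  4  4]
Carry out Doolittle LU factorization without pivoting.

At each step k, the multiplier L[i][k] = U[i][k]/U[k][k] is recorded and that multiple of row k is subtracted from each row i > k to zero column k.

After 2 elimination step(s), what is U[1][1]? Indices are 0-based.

[col 0] pivot 1
  R1 -= 4*R0 → (0, 4, 4)  (L[1][0] := 4)
  R2 -= 3*R0 → (0, 3, 1)  (L[2][0] := 3)
[col 1] pivot 4
  R2 -= 2*R1 → (0, 0, 3)  (L[2][1] := 2)

U[1][1] = 4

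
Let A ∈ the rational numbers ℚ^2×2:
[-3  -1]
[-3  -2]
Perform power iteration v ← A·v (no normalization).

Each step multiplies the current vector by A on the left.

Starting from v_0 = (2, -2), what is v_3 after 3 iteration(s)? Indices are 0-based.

v_3 = (-58, -74)

v_0 = (2, -2).
v_1 = A·v_0 = (-4, -2).
v_2 = A·v_1 = (14, 16).
v_3 = A·v_2 = (-58, -74).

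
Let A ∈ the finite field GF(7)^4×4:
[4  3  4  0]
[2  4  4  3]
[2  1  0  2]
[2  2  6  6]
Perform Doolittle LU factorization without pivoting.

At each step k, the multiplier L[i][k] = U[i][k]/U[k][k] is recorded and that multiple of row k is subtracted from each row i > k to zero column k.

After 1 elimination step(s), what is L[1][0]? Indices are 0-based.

L[1][0] = 4

k=0: U[0][0]=4
  eliminate (1,0): mult=4, new row 1: (0, 6, 2, 3); set L[1][0]=4
  eliminate (2,0): mult=4, new row 2: (0, 3, 5, 2); set L[2][0]=4
  eliminate (3,0): mult=4, new row 3: (0, 4, 4, 6); set L[3][0]=4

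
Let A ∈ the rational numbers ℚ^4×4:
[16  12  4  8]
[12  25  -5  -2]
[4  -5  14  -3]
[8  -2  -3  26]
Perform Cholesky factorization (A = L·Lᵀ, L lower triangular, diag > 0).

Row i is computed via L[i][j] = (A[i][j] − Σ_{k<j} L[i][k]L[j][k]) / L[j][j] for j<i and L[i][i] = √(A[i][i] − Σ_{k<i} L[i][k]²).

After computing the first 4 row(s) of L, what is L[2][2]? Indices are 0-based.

L[2][2] = 3

Step 1: L[0][0] = √(16) = 4.
  L[1][0] = (12) / L[0][0] = 3.
Step 2: L[1][1] = √(16) = 4.
  L[2][0] = (4) / L[0][0] = 1.
  L[2][1] = (-8) / L[1][1] = -2.
Step 3: L[2][2] = √(9) = 3.
  L[3][0] = (8) / L[0][0] = 2.
  L[3][1] = (-8) / L[1][1] = -2.
  L[3][2] = (-9) / L[2][2] = -3.
Step 4: L[3][3] = √(9) = 3.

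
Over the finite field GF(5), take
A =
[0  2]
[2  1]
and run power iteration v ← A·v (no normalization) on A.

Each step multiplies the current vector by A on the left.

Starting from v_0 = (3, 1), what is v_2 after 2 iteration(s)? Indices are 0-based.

v_2 = (4, 1)

v_0 = (3, 1).
v_1 = A·v_0 = (2, 2).
v_2 = A·v_1 = (4, 1).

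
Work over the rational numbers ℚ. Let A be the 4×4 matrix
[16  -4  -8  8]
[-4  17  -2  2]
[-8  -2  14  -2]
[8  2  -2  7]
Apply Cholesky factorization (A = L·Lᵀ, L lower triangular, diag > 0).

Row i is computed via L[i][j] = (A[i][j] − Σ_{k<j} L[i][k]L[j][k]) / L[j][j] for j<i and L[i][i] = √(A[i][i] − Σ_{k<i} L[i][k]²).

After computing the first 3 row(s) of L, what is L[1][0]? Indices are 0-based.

Step 1: L[0][0] = √(16) = 4.
  L[1][0] = (-4) / L[0][0] = -1.
Step 2: L[1][1] = √(16) = 4.
  L[2][0] = (-8) / L[0][0] = -2.
  L[2][1] = (-4) / L[1][1] = -1.
Step 3: L[2][2] = √(9) = 3.

L[1][0] = -1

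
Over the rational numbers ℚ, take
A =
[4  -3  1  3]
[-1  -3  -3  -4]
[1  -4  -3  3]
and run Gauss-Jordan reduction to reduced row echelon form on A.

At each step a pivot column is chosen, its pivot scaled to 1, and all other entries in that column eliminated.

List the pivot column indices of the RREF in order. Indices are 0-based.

step 1: normalize row 0 (÷4) = (1, -3/4, 1/4, 3/4)
  row 1: subtract -1×row0 = (0, -15/4, -11/4, -13/4)
  row 2: subtract 1×row0 = (0, -13/4, -13/4, 9/4)
step 2: normalize row 1 (÷-15/4) = (0, 1, 11/15, 13/15)
  row 0: subtract -3/4×row1 = (1, 0, 4/5, 7/5)
  row 2: subtract -13/4×row1 = (0, 0, -13/15, 76/15)
step 3: normalize row 2 (÷-13/15) = (0, 0, 1, -76/13)
  row 0: subtract 4/5×row2 = (1, 0, 0, 79/13)
  row 1: subtract 11/15×row2 = (0, 1, 0, 67/13)

pivot columns: 0, 1, 2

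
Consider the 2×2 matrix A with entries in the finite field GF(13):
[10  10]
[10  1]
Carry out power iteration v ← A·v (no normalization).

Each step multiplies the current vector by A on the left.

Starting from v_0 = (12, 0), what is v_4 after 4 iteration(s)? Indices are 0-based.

v_4 = (4, 1)

v_0 = (12, 0).
v_1 = A·v_0 = (3, 3).
v_2 = A·v_1 = (8, 7).
v_3 = A·v_2 = (7, 9).
v_4 = A·v_3 = (4, 1).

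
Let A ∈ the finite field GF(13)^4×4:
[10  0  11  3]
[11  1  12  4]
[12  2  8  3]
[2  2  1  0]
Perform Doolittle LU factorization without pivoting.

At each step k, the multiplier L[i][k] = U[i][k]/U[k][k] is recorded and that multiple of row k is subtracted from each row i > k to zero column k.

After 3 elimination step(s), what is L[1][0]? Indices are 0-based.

L[1][0] = 5

Step 1: pivot at (0,0) is 10.
  row1 ← row1 − (5)·row0  ⇒  L[1][0]=5, U row1=(0, 1, 9, 2)
  row2 ← row2 − (9)·row0  ⇒  L[2][0]=9, U row2=(0, 2, 0, 2)
  row3 ← row3 − (8)·row0  ⇒  L[3][0]=8, U row3=(0, 2, 4, 2)
Step 2: pivot at (1,1) is 1.
  row2 ← row2 − (2)·row1  ⇒  L[2][1]=2, U row2=(0, 0, 8, 11)
  row3 ← row3 − (2)·row1  ⇒  L[3][1]=2, U row3=(0, 0, 12, 11)
Step 3: pivot at (2,2) is 8.
  row3 ← row3 − (8)·row2  ⇒  L[3][2]=8, U row3=(0, 0, 0, 1)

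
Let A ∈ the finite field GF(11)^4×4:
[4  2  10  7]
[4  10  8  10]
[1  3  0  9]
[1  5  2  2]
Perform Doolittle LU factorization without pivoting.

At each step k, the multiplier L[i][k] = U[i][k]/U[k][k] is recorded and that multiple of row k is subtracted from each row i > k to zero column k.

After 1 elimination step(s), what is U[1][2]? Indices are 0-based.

U[1][2] = 9

[col 0] pivot 4
  R1 -= 1*R0 → (0, 8, 9, 3)  (L[1][0] := 1)
  R2 -= 3*R0 → (0, 8, 3, 10)  (L[2][0] := 3)
  R3 -= 3*R0 → (0, 10, 5, 3)  (L[3][0] := 3)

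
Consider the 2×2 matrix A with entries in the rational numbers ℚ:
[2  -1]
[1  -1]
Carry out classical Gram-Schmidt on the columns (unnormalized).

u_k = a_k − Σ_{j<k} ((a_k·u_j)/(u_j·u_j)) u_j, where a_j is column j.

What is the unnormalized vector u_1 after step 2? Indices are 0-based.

u_1 = (1/5, -2/5)

Step 1: u_0 = a_0 = (2, 1).
Step 2: u_1 = a_1 − (-3/5)·u_0 = (1/5, -2/5).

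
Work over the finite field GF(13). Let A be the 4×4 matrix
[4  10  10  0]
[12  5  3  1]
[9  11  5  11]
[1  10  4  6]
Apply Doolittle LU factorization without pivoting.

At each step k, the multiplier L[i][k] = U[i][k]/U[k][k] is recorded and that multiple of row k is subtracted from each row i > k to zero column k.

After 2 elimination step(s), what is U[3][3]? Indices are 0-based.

U[3][3] = 5

[col 0] pivot 4
  R1 -= 3*R0 → (0, 1, 12, 1)  (L[1][0] := 3)
  R2 -= 12*R0 → (0, 8, 2, 11)  (L[2][0] := 12)
  R3 -= 10*R0 → (0, 1, 8, 6)  (L[3][0] := 10)
[col 1] pivot 1
  R2 -= 8*R1 → (0, 0, 10, 3)  (L[2][1] := 8)
  R3 -= 1*R1 → (0, 0, 9, 5)  (L[3][1] := 1)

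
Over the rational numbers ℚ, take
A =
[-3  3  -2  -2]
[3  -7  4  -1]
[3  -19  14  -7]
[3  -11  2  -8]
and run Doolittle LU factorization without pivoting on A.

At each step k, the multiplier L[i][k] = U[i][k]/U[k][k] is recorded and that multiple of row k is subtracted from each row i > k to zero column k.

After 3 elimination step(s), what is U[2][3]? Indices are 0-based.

[col 0] pivot -3
  R1 -= -1*R0 → (0, -4, 2, -3)  (L[1][0] := -1)
  R2 -= -1*R0 → (0, -16, 12, -9)  (L[2][0] := -1)
  R3 -= -1*R0 → (0, -8, 0, -10)  (L[3][0] := -1)
[col 1] pivot -4
  R2 -= 4*R1 → (0, 0, 4, 3)  (L[2][1] := 4)
  R3 -= 2*R1 → (0, 0, -4, -4)  (L[3][1] := 2)
[col 2] pivot 4
  R3 -= -1*R2 → (0, 0, 0, -1)  (L[3][2] := -1)

U[2][3] = 3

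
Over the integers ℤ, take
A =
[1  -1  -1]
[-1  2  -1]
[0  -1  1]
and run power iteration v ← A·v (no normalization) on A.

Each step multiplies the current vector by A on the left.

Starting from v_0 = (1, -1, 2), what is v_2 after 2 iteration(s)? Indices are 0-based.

v_0 = (1, -1, 2).
v_1 = A·v_0 = (0, -5, 3).
v_2 = A·v_1 = (2, -13, 8).

v_2 = (2, -13, 8)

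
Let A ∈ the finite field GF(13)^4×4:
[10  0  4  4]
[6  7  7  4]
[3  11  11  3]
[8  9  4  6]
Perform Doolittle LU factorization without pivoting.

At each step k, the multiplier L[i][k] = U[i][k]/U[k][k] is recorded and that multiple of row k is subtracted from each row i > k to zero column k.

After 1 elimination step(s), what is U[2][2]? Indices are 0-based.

Step 1: pivot at (0,0) is 10.
  row1 ← row1 − (11)·row0  ⇒  L[1][0]=11, U row1=(0, 7, 2, 12)
  row2 ← row2 − (12)·row0  ⇒  L[2][0]=12, U row2=(0, 11, 2, 7)
  row3 ← row3 − (6)·row0  ⇒  L[3][0]=6, U row3=(0, 9, 6, 8)

U[2][2] = 2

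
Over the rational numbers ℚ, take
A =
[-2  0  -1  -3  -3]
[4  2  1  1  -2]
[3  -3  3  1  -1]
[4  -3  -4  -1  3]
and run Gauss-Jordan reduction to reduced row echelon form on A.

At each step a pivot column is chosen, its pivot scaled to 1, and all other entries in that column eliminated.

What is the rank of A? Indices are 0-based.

step 1: normalize row 0 (÷-2) = (1, 0, 1/2, 3/2, 3/2)
  row 1: subtract 4×row0 = (0, 2, -1, -5, -8)
  row 2: subtract 3×row0 = (0, -3, 3/2, -7/2, -11/2)
  row 3: subtract 4×row0 = (0, -3, -6, -7, -3)
step 2: normalize row 1 (÷2) = (0, 1, -1/2, -5/2, -4)
  row 2: subtract -3×row1 = (0, 0, 0, -11, -35/2)
  row 3: subtract -3×row1 = (0, 0, -15/2, -29/2, -15)
step 3: exchange rows 2,3
step 3: normalize row 2 (÷-15/2) = (0, 0, 1, 29/15, 2)
  row 0: subtract 1/2×row2 = (1, 0, 0, 8/15, 1/2)
  row 1: subtract -1/2×row2 = (0, 1, 0, -23/15, -3)
step 4: normalize row 3 (÷-11) = (0, 0, 0, 1, 35/22)
  row 0: subtract 8/15×row3 = (1, 0, 0, 0, -23/66)
  row 1: subtract -23/15×row3 = (0, 1, 0, 0, -37/66)
  row 2: subtract 29/15×row3 = (0, 0, 1, 0, -71/66)

rank = 4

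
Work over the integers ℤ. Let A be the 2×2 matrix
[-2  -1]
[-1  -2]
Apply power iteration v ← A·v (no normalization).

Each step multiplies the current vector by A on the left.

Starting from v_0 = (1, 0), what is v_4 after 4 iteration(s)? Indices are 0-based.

v_0 = (1, 0).
v_1 = A·v_0 = (-2, -1).
v_2 = A·v_1 = (5, 4).
v_3 = A·v_2 = (-14, -13).
v_4 = A·v_3 = (41, 40).

v_4 = (41, 40)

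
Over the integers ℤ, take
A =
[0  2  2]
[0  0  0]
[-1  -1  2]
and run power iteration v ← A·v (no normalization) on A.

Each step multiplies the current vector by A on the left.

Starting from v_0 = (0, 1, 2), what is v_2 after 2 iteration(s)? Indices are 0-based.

v_0 = (0, 1, 2).
v_1 = A·v_0 = (6, 0, 3).
v_2 = A·v_1 = (6, 0, 0).

v_2 = (6, 0, 0)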